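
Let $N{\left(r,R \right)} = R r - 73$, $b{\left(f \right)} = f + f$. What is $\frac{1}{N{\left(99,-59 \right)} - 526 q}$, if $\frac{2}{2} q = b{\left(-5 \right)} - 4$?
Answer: $\frac{1}{1450} \approx 0.00068966$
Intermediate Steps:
$b{\left(f \right)} = 2 f$
$q = -14$ ($q = 2 \left(-5\right) - 4 = -10 - 4 = -14$)
$N{\left(r,R \right)} = -73 + R r$
$\frac{1}{N{\left(99,-59 \right)} - 526 q} = \frac{1}{\left(-73 - 5841\right) - -7364} = \frac{1}{\left(-73 - 5841\right) + 7364} = \frac{1}{-5914 + 7364} = \frac{1}{1450}$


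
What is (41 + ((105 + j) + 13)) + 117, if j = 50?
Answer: 326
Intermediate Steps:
(41 + ((105 + j) + 13)) + 117 = (41 + ((105 + 50) + 13)) + 117 = (41 + (155 + 13)) + 117 = (41 + 168) + 117 = 209 + 117 = 326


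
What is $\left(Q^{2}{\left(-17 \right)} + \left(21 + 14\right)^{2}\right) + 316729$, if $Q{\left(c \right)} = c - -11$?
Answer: $317990$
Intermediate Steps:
$Q{\left(c \right)} = 11 + c$ ($Q{\left(c \right)} = c + 11 = 11 + c$)
$\left(Q^{2}{\left(-17 \right)} + \left(21 + 14\right)^{2}\right) + 316729 = \left(\left(11 - 17\right)^{2} + \left(21 + 14\right)^{2}\right) + 316729 = \left(\left(-6\right)^{2} + 35^{2}\right) + 316729 = \left(36 + 1225\right) + 316729 = 1261 + 316729 = 317990$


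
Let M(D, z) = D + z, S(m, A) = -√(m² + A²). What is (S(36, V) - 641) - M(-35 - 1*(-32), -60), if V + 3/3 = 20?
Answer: -578 - √1657 ≈ -618.71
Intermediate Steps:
V = 19 (V = -1 + 20 = 19)
S(m, A) = -√(A² + m²)
(S(36, V) - 641) - M(-35 - 1*(-32), -60) = (-√(19² + 36²) - 641) - ((-35 - 1*(-32)) - 60) = (-√(361 + 1296) - 641) - ((-35 + 32) - 60) = (-√1657 - 641) - (-3 - 60) = (-641 - √1657) - 1*(-63) = (-641 - √1657) + 63 = -578 - √1657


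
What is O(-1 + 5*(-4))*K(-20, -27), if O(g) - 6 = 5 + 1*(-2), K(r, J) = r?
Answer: -180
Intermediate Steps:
O(g) = 9 (O(g) = 6 + (5 + 1*(-2)) = 6 + (5 - 2) = 6 + 3 = 9)
O(-1 + 5*(-4))*K(-20, -27) = 9*(-20) = -180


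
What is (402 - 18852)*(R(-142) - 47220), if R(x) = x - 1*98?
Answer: 875637000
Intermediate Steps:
R(x) = -98 + x (R(x) = x - 98 = -98 + x)
(402 - 18852)*(R(-142) - 47220) = (402 - 18852)*((-98 - 142) - 47220) = -18450*(-240 - 47220) = -18450*(-47460) = 875637000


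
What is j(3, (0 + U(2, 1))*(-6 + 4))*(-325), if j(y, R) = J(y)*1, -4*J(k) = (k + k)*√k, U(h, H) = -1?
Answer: 975*√3/2 ≈ 844.38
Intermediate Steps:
J(k) = -k^(3/2)/2 (J(k) = -(k + k)*√k/4 = -2*k*√k/4 = -k^(3/2)/2)
j(y, R) = -y^(3/2)/2 (j(y, R) = -y^(3/2)/2*1 = -y^(3/2)/2)
j(3, (0 + U(2, 1))*(-6 + 4))*(-325) = -3*√3/2*(-325) = 975*√3/2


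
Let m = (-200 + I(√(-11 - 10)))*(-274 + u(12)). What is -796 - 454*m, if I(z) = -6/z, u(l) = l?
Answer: -23790396 + 237896*I*√21/7 ≈ -2.379e+7 + 1.5574e+5*I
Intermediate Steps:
m = 52400 - 524*I*√21/7 (m = (-200 - 6/√(-11 - 10))*(-274 + 12) = (-200 - 6*(-I*√21/21))*(-262) = (-200 - (-2)*I*√21/7)*(-262) = (-200 + 2*I*√21/7)*(-262) = 52400 - 524*I*√21/7 ≈ 52400.0 - 343.04*I)
-796 - 454*m = -796 - 454*(52400 - 524*I*√21/7) = -796 + (-23789600 + 237896*I*√21/7) = -23790396 + 237896*I*√21/7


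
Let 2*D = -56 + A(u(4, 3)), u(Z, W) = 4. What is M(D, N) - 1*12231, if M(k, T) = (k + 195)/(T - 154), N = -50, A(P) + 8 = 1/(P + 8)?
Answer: -59886889/4896 ≈ -12232.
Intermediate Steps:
A(P) = -8 + 1/(8 + P) (A(P) = -8 + 1/(P + 8) = -8 + 1/(8 + P))
D = -767/24 (D = (-56 + (-63 - 8*4)/(8 + 4))/2 = (-56 + (-63 - 32)/12)/2 = (-56 + (1/12)*(-95))/2 = (-56 - 95/12)/2 = (½)*(-767/12) = -767/24 ≈ -31.958)
M(k, T) = (195 + k)/(-154 + T)
M(D, N) - 1*12231 = (195 - 767/24)/(-154 - 50) - 1*12231 = (3913/24)/(-204) - 12231 = -1/204*3913/24 - 12231 = -3913/4896 - 12231 = -59886889/4896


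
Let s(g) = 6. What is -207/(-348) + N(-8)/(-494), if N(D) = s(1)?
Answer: 16695/28652 ≈ 0.58268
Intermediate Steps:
N(D) = 6
-207/(-348) + N(-8)/(-494) = -207/(-348) + 6/(-494) = -207*(-1/348) + 6*(-1/494) = 69/116 - 3/247 = 16695/28652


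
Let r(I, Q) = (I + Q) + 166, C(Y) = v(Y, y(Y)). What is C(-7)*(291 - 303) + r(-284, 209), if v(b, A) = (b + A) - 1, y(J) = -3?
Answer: 223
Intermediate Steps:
v(b, A) = -1 + A + b (v(b, A) = (A + b) - 1 = -1 + A + b)
C(Y) = -4 + Y (C(Y) = -1 - 3 + Y = -4 + Y)
r(I, Q) = 166 + I + Q
C(-7)*(291 - 303) + r(-284, 209) = (-4 - 7)*(291 - 303) + (166 - 284 + 209) = -11*(-12) + 91 = 132 + 91 = 223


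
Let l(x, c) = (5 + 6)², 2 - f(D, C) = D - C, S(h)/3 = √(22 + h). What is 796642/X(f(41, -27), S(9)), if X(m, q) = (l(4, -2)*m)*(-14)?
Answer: 5173/726 ≈ 7.1253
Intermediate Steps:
S(h) = 3*√(22 + h)
f(D, C) = 2 + C - D (f(D, C) = 2 - (D - C) = 2 + (C - D) = 2 + C - D)
l(x, c) = 121 (l(x, c) = 11² = 121)
X(m, q) = -1694*m (X(m, q) = (121*m)*(-14) = -1694*m)
796642/X(f(41, -27), S(9)) = 796642/((-1694*(2 - 27 - 1*41))) = 796642/((-1694*(2 - 27 - 41))) = 796642/((-1694*(-66))) = 796642/111804 = 796642*(1/111804) = 5173/726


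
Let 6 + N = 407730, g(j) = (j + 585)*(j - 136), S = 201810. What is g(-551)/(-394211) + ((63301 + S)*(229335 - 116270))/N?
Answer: 11816395635897557/160729285764 ≈ 73517.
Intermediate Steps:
g(j) = (-136 + j)*(585 + j) (g(j) = (585 + j)*(-136 + j) = (-136 + j)*(585 + j))
N = 407724 (N = -6 + 407730 = 407724)
g(-551)/(-394211) + ((63301 + S)*(229335 - 116270))/N = (-79560 + (-551)² + 449*(-551))/(-394211) + ((63301 + 201810)*(229335 - 116270))/407724 = (-79560 + 303601 - 247399)*(-1/394211) + (265111*113065)*(1/407724) = -23358*(-1/394211) + 29974775215*(1/407724) = 23358/394211 + 29974775215/407724 = 11816395635897557/160729285764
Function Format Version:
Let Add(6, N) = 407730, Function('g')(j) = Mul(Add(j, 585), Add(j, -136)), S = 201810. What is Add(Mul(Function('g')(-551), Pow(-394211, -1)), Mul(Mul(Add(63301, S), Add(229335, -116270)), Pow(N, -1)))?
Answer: Rational(11816395635897557, 160729285764) ≈ 73517.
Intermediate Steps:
Function('g')(j) = Mul(Add(-136, j), Add(585, j)) (Function('g')(j) = Mul(Add(585, j), Add(-136, j)) = Mul(Add(-136, j), Add(585, j)))
N = 407724 (N = Add(-6, 407730) = 407724)
Add(Mul(Function('g')(-551), Pow(-394211, -1)), Mul(Mul(Add(63301, S), Add(229335, -116270)), Pow(N, -1))) = Add(Mul(Add(-79560, Pow(-551, 2), Mul(449, -551)), Pow(-394211, -1)), Mul(Mul(Add(63301, 201810), Add(229335, -116270)), Pow(407724, -1))) = Add(Mul(Add(-79560, 303601, -247399), Rational(-1, 394211)), Mul(Mul(265111, 113065), Rational(1, 407724))) = Add(Mul(-23358, Rational(-1, 394211)), Mul(29974775215, Rational(1, 407724))) = Add(Rational(23358, 394211), Rational(29974775215, 407724)) = Rational(11816395635897557, 160729285764)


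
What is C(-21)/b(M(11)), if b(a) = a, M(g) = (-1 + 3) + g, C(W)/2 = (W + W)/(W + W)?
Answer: 2/13 ≈ 0.15385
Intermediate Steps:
C(W) = 2 (C(W) = 2*((W + W)/(W + W)) = 2*((2*W)/((2*W))) = 2*((2*W)*(1/(2*W))) = 2*1 = 2)
M(g) = 2 + g
C(-21)/b(M(11)) = 2/(2 + 11) = 2/13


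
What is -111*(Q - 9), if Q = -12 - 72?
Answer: 10323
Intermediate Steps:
Q = -84
-111*(Q - 9) = -111*(-84 - 9) = -111*(-93) = 10323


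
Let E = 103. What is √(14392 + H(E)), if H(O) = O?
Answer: √14495 ≈ 120.40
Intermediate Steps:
√(14392 + H(E)) = √(14392 + 103) = √14495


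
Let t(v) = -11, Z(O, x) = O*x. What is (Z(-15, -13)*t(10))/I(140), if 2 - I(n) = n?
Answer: 715/46 ≈ 15.543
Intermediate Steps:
I(n) = 2 - n
(Z(-15, -13)*t(10))/I(140) = (-15*(-13)*(-11))/(2 - 1*140) = (195*(-11))/(2 - 140) = -2145/(-138) = -2145*(-1/138) = 715/46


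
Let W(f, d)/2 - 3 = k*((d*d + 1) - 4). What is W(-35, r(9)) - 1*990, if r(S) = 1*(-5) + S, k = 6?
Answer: -828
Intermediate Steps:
r(S) = -5 + S
W(f, d) = -30 + 12*d² (W(f, d) = 6 + 2*(6*((d*d + 1) - 4)) = 6 + 2*(6*((d² + 1) - 4)) = 6 + 2*(6*((1 + d²) - 4)) = 6 + 2*(6*(-3 + d²)) = 6 + 2*(-18 + 6*d²) = 6 + (-36 + 12*d²) = -30 + 12*d²)
W(-35, r(9)) - 1*990 = (-30 + 12*(-5 + 9)²) - 1*990 = (-30 + 12*4²) - 990 = (-30 + 12*16) - 990 = (-30 + 192) - 990 = 162 - 990 = -828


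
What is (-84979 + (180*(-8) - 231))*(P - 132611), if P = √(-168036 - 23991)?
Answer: 11490743150 - 21922450*I*√3 ≈ 1.1491e+10 - 3.7971e+7*I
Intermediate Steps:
P = 253*I*√3 (P = √(-192027) = 253*I*√3 ≈ 438.21*I)
(-84979 + (180*(-8) - 231))*(P - 132611) = (-84979 + (180*(-8) - 231))*(253*I*√3 - 132611) = (-84979 + (-1440 - 231))*(-132611 + 253*I*√3) = (-84979 - 1671)*(-132611 + 253*I*√3) = -86650*(-132611 + 253*I*√3) = 11490743150 - 21922450*I*√3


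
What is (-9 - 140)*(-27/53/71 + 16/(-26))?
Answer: 4537795/48919 ≈ 92.761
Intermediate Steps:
(-9 - 140)*(-27/53/71 + 16/(-26)) = -149*(-27*1/53*(1/71) + 16*(-1/26)) = -149*(-27/53*1/71 - 8/13) = -149*(-27/3763 - 8/13) = -149*(-30455/48919) = 4537795/48919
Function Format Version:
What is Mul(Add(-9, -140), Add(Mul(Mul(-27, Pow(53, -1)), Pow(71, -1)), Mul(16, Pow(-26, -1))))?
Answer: Rational(4537795, 48919) ≈ 92.761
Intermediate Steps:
Mul(Add(-9, -140), Add(Mul(Mul(-27, Pow(53, -1)), Pow(71, -1)), Mul(16, Pow(-26, -1)))) = Mul(-149, Add(Mul(Mul(-27, Rational(1, 53)), Rational(1, 71)), Mul(16, Rational(-1, 26)))) = Mul(-149, Add(Mul(Rational(-27, 53), Rational(1, 71)), Rational(-8, 13))) = Mul(-149, Add(Rational(-27, 3763), Rational(-8, 13))) = Mul(-149, Rational(-30455, 48919)) = Rational(4537795, 48919)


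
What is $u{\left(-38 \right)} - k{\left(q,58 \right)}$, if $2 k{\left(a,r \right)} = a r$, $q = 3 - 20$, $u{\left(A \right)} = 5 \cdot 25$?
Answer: $618$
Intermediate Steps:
$u{\left(A \right)} = 125$
$q = -17$ ($q = 3 - 20 = -17$)
$k{\left(a,r \right)} = \frac{a r}{2}$
$u{\left(-38 \right)} - k{\left(q,58 \right)} = 125 - \frac{1}{2} \left(-17\right) 58 = 125 - -493 = 125 + 493 = 618$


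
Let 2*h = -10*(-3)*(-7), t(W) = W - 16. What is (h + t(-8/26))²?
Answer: 2486929/169 ≈ 14716.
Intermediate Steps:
t(W) = -16 + W
h = -105 (h = (-10*(-3)*(-7))/2 = (30*(-7))/2 = (½)*(-210) = -105)
(h + t(-8/26))² = (-105 + (-16 - 8/26))² = (-105 + (-16 - 8*1/26))² = (-105 + (-16 - 4/13))² = (-105 - 212/13)² = (-1577/13)² = 2486929/169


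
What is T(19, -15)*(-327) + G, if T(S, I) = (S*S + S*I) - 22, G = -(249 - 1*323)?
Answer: -17584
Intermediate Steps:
G = 74 (G = -(249 - 323) = -1*(-74) = 74)
T(S, I) = -22 + S² + I*S (T(S, I) = (S² + I*S) - 22 = -22 + S² + I*S)
T(19, -15)*(-327) + G = (-22 + 19² - 15*19)*(-327) + 74 = (-22 + 361 - 285)*(-327) + 74 = 54*(-327) + 74 = -17658 + 74 = -17584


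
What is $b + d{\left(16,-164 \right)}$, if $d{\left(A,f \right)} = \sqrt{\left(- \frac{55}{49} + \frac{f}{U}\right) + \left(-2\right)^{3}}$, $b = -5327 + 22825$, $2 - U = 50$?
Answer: $17498 + \frac{i \sqrt{10065}}{42} \approx 17498.0 + 2.3887 i$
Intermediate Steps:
$U = -48$ ($U = 2 - 50 = -48$)
$b = 17498$
$d{\left(A,f \right)} = \sqrt{- \frac{447}{49} - \frac{f}{48}}$ ($d{\left(A,f \right)} = \sqrt{\left(- \frac{55}{49} + \frac{f}{-48}\right) + \left(-2\right)^{3}} = \sqrt{\left(\left(-55\right) \frac{1}{49} + f \left(- \frac{1}{48}\right)\right) - 8} = \sqrt{\left(- \frac{55}{49} - \frac{f}{48}\right) - 8} = \sqrt{- \frac{447}{49} - \frac{f}{48}}$)
$b + d{\left(16,-164 \right)} = 17498 + \frac{\sqrt{-64368 - -24108}}{84} = 17498 + \frac{\sqrt{-64368 + 24108}}{84} = 17498 + \frac{\sqrt{-40260}}{84} = 17498 + \frac{2 i \sqrt{10065}}{84} = 17498 + \frac{i \sqrt{10065}}{42}$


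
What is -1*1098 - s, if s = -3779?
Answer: 2681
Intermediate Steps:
-1*1098 - s = -1*1098 - 1*(-3779) = -1098 + 3779 = 2681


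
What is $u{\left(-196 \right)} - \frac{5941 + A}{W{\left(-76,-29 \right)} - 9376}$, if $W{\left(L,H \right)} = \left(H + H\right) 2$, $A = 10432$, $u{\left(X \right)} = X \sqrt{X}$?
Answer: $\frac{2339}{1356} - 2744 i \approx 1.7249 - 2744.0 i$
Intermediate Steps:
$u{\left(X \right)} = X^{\frac{3}{2}}$
$W{\left(L,H \right)} = 4 H$ ($W{\left(L,H \right)} = 2 H 2 = 4 H$)
$u{\left(-196 \right)} - \frac{5941 + A}{W{\left(-76,-29 \right)} - 9376} = \left(-196\right)^{\frac{3}{2}} - \frac{5941 + 10432}{4 \left(-29\right) - 9376} = - 2744 i - \frac{16373}{-116 - 9376} = - 2744 i - \frac{16373}{-9492} = - 2744 i - 16373 \left(- \frac{1}{9492}\right) = - 2744 i - - \frac{2339}{1356} = - 2744 i + \frac{2339}{1356} = \frac{2339}{1356} - 2744 i$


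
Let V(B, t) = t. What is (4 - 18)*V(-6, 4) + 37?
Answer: -19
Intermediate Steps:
(4 - 18)*V(-6, 4) + 37 = (4 - 18)*4 + 37 = -14*4 + 37 = -56 + 37 = -19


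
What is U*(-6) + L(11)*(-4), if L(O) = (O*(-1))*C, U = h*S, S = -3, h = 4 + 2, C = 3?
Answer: 240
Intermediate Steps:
h = 6
U = -18 (U = 6*(-3) = -18)
L(O) = -3*O (L(O) = (O*(-1))*3 = -O*3 = -3*O)
U*(-6) + L(11)*(-4) = -18*(-6) - 3*11*(-4) = 108 - 33*(-4) = 108 + 132 = 240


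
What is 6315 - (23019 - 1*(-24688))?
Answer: -41392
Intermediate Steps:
6315 - (23019 - 1*(-24688)) = 6315 - (23019 + 24688) = 6315 - 1*47707 = 6315 - 47707 = -41392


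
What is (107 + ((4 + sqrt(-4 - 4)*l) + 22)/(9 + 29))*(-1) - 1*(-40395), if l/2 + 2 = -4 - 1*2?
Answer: 765459/19 + 16*I*sqrt(2)/19 ≈ 40287.0 + 1.1909*I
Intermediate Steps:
l = -16 (l = -4 + 2*(-4 - 1*2) = -4 + 2*(-4 - 2) = -4 + 2*(-6) = -4 - 12 = -16)
(107 + ((4 + sqrt(-4 - 4)*l) + 22)/(9 + 29))*(-1) - 1*(-40395) = (107 + ((4 + sqrt(-4 - 4)*(-16)) + 22)/(9 + 29))*(-1) - 1*(-40395) = (107 + ((4 + sqrt(-8)*(-16)) + 22)/38)*(-1) + 40395 = (107 + ((4 + (2*I*sqrt(2))*(-16)) + 22)*(1/38))*(-1) + 40395 = (107 + ((4 - 32*I*sqrt(2)) + 22)*(1/38))*(-1) + 40395 = (107 + (26 - 32*I*sqrt(2))*(1/38))*(-1) + 40395 = (107 + (13/19 - 16*I*sqrt(2)/19))*(-1) + 40395 = (2046/19 - 16*I*sqrt(2)/19)*(-1) + 40395 = (-2046/19 + 16*I*sqrt(2)/19) + 40395 = 765459/19 + 16*I*sqrt(2)/19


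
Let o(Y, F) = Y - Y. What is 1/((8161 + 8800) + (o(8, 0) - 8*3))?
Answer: 1/16937 ≈ 5.9042e-5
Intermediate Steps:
o(Y, F) = 0
1/((8161 + 8800) + (o(8, 0) - 8*3)) = 1/((8161 + 8800) + (0 - 8*3)) = 1/(16961 + (0 - 24)) = 1/(16961 - 24) = 1/16937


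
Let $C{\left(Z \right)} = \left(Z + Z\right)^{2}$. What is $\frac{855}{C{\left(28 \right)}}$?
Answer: $\frac{855}{3136} \approx 0.27264$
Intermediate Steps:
$C{\left(Z \right)} = 4 Z^{2}$ ($C{\left(Z \right)} = \left(2 Z\right)^{2} = 4 Z^{2}$)
$\frac{855}{C{\left(28 \right)}} = \frac{855}{4 \cdot 28^{2}} = \frac{855}{4 \cdot 784} = \frac{855}{3136}$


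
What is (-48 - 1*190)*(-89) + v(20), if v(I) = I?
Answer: 21202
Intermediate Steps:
(-48 - 1*190)*(-89) + v(20) = (-48 - 1*190)*(-89) + 20 = (-48 - 190)*(-89) + 20 = -238*(-89) + 20 = 21182 + 20 = 21202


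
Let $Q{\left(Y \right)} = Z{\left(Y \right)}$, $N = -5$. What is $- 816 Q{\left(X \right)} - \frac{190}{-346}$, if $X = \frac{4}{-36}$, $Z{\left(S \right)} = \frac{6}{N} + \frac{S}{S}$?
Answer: $\frac{141643}{865} \approx 163.75$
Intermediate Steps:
$Z{\left(S \right)} = - \frac{1}{5}$ ($Z{\left(S \right)} = \frac{6}{-5} + \frac{S}{S} = 6 \left(- \frac{1}{5}\right) + 1 = - \frac{6}{5} + 1 = - \frac{1}{5}$)
$X = - \frac{1}{9}$ ($X = 4 \left(- \frac{1}{36}\right) = - \frac{1}{9} \approx -0.11111$)
$Q{\left(Y \right)} = - \frac{1}{5}$
$- 816 Q{\left(X \right)} - \frac{190}{-346} = \left(-816\right) \left(- \frac{1}{5}\right) - \frac{190}{-346} = \frac{816}{5} - - \frac{95}{173} = \frac{816}{5} + \frac{95}{173} = \frac{141643}{865}$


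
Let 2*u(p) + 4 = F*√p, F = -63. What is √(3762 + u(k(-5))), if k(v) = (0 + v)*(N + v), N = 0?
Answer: √14410/2 ≈ 60.021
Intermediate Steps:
k(v) = v² (k(v) = (0 + v)*(0 + v) = v*v = v²)
u(p) = -2 - 63*√p/2 (u(p) = -2 + (-63*√p)/2 = -2 - 63*√p/2)
√(3762 + u(k(-5))) = √(3762 + (-2 - 63*√((-5)²)/2)) = √(3762 + (-2 - 63*√25/2)) = √(3762 + (-2 - 63/2*5)) = √(3762 + (-2 - 315/2)) = √(3762 - 319/2) = √(7205/2) = √14410/2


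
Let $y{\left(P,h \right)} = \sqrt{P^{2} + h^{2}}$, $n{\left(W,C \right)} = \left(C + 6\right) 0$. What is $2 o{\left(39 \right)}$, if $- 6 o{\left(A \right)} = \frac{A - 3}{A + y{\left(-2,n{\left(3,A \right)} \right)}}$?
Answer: $- \frac{12}{41} \approx -0.29268$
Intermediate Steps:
$n{\left(W,C \right)} = 0$ ($n{\left(W,C \right)} = \left(6 + C\right) 0 = 0$)
$o{\left(A \right)} = - \frac{-3 + A}{6 \left(2 + A\right)}$ ($o{\left(A \right)} = - \frac{\left(A - 3\right) \frac{1}{A + \sqrt{\left(-2\right)^{2} + 0^{2}}}}{6} = - \frac{\left(-3 + A\right) \frac{1}{A + \sqrt{4 + 0}}}{6} = - \frac{\left(-3 + A\right) \frac{1}{A + \sqrt{4}}}{6} = - \frac{\left(-3 + A\right) \frac{1}{A + 2}}{6} = - \frac{\left(-3 + A\right) \frac{1}{2 + A}}{6} = - \frac{\frac{1}{2 + A} \left(-3 + A\right)}{6} = - \frac{-3 + A}{6 \left(2 + A\right)}$)
$2 o{\left(39 \right)} = 2 \frac{3 - 39}{6 \left(2 + 39\right)} = 2 \frac{3 - 39}{6 \cdot 41} = 2 \cdot \frac{1}{6} \cdot \frac{1}{41} \left(-36\right) = 2 \left(- \frac{6}{41}\right) = - \frac{12}{41}$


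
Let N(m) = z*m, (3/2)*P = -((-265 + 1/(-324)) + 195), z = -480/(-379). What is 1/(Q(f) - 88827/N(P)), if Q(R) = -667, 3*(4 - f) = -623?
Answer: -1814480/3937158233 ≈ -0.00046086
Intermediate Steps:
f = 635/3 (f = 4 - ⅓*(-623) = 4 + 623/3 = 635/3 ≈ 211.67)
z = 480/379 (z = -480*(-1/379) = 480/379 ≈ 1.2665)
P = 22681/486 (P = 2*(-((-265 + 1/(-324)) + 195))/3 = 2*(-((-265 - 1/324) + 195))/3 = 2*(-(-85861/324 + 195))/3 = 2*(-1*(-22681/324))/3 = (⅔)*(22681/324) = 22681/486 ≈ 46.669)
N(m) = 480*m/379
1/(Q(f) - 88827/N(P)) = 1/(-667 - 88827/((480/379)*(22681/486))) = 1/(-667 - 88827/1814480/30699) = 1/(-667 - 88827*30699/1814480) = 1/(-667 - 2726900073/1814480) = 1/(-3937158233/1814480) = -1814480/3937158233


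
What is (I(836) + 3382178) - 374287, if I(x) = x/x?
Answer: 3007892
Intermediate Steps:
I(x) = 1
(I(836) + 3382178) - 374287 = (1 + 3382178) - 374287 = 3382179 - 374287 = 3007892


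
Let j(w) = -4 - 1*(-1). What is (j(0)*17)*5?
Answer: -255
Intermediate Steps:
j(w) = -3 (j(w) = -4 + 1 = -3)
(j(0)*17)*5 = -3*17*5 = -51*5 = -255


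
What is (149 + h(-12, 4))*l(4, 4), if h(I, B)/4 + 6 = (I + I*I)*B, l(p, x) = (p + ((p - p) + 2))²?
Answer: 80532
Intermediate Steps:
l(p, x) = (2 + p)² (l(p, x) = (p + (0 + 2))² = (p + 2)² = (2 + p)²)
h(I, B) = -24 + 4*B*(I + I²) (h(I, B) = -24 + 4*((I + I*I)*B) = -24 + 4*((I + I²)*B) = -24 + 4*(B*(I + I²)) = -24 + 4*B*(I + I²))
(149 + h(-12, 4))*l(4, 4) = (149 + (-24 + 4*4*(-12) + 4*4*(-12)²))*(2 + 4)² = (149 + (-24 - 192 + 4*4*144))*6² = (149 + (-24 - 192 + 2304))*36 = (149 + 2088)*36 = 2237*36 = 80532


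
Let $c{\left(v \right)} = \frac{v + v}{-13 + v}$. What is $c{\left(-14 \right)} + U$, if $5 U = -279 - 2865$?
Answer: $- \frac{84748}{135} \approx -627.76$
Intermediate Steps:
$U = - \frac{3144}{5}$ ($U = \frac{-279 - 2865}{5} = \frac{1}{5} \left(-3144\right) = - \frac{3144}{5} \approx -628.8$)
$c{\left(v \right)} = \frac{2 v}{-13 + v}$
$c{\left(-14 \right)} + U = 2 \left(-14\right) \frac{1}{-13 - 14} - \frac{3144}{5} = 2 \left(-14\right) \frac{1}{-27} - \frac{3144}{5} = 2 \left(-14\right) \left(- \frac{1}{27}\right) - \frac{3144}{5} = \frac{28}{27} - \frac{3144}{5} = - \frac{84748}{135}$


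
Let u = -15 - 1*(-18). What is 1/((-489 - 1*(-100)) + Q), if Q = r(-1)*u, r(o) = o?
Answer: -1/392 ≈ -0.0025510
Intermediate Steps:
u = 3 (u = -15 + 18 = 3)
Q = -3 (Q = -1*3 = -3)
1/((-489 - 1*(-100)) + Q) = 1/((-489 - 1*(-100)) - 3) = 1/((-489 + 100) - 3) = 1/(-389 - 3) = 1/(-392) = -1/392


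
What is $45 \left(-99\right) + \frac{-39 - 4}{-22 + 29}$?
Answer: $- \frac{31228}{7} \approx -4461.1$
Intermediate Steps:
$45 \left(-99\right) + \frac{-39 - 4}{-22 + 29} = -4455 - \frac{43}{7} = - \frac{31228}{7}$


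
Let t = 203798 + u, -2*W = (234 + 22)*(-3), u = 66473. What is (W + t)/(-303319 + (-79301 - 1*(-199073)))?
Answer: -38665/26221 ≈ -1.4746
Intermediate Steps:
W = 384 (W = -(234 + 22)*(-3)/2 = -128*(-3) = -½*(-768) = 384)
t = 270271 (t = 203798 + 66473 = 270271)
(W + t)/(-303319 + (-79301 - 1*(-199073))) = (384 + 270271)/(-303319 + (-79301 - 1*(-199073))) = 270655/(-303319 + (-79301 + 199073)) = 270655/(-303319 + 119772) = 270655/(-183547) = 270655*(-1/183547) = -38665/26221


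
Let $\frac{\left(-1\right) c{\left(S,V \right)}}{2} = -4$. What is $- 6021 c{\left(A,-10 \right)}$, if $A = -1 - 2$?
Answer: $-48168$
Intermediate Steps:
$A = -3$ ($A = -1 - 2 = -3$)
$c{\left(S,V \right)} = 8$ ($c{\left(S,V \right)} = \left(-2\right) \left(-4\right) = 8$)
$- 6021 c{\left(A,-10 \right)} = \left(-6021\right) 8 = -48168$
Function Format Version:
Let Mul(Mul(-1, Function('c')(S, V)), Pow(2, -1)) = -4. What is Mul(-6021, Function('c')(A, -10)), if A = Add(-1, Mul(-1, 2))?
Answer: -48168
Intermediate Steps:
A = -3 (A = Add(-1, -2) = -3)
Function('c')(S, V) = 8 (Function('c')(S, V) = Mul(-2, -4) = 8)
Mul(-6021, Function('c')(A, -10)) = Mul(-6021, 8) = -48168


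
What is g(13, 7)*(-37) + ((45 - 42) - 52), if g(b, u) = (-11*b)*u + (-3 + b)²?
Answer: 33288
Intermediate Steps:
g(b, u) = (-3 + b)² - 11*b*u (g(b, u) = -11*b*u + (-3 + b)² = (-3 + b)² - 11*b*u)
g(13, 7)*(-37) + ((45 - 42) - 52) = ((-3 + 13)² - 11*13*7)*(-37) + ((45 - 42) - 52) = (10² - 1001)*(-37) + (3 - 52) = (100 - 1001)*(-37) - 49 = -901*(-37) - 49 = 33337 - 49 = 33288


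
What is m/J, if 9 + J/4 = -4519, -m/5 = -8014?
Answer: -20035/9056 ≈ -2.2123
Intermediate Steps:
m = 40070 (m = -5*(-8014) = 40070)
J = -18112 (J = -36 + 4*(-4519) = -36 - 18076 = -18112)
m/J = 40070/(-18112) = 40070*(-1/18112) = -20035/9056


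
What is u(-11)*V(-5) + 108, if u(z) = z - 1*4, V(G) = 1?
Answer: 93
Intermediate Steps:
u(z) = -4 + z (u(z) = z - 4 = -4 + z)
u(-11)*V(-5) + 108 = (-4 - 11)*1 + 108 = -15*1 + 108 = -15 + 108 = 93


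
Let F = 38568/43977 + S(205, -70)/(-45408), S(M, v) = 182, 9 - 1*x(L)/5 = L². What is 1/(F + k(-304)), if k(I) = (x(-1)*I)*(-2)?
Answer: 332817936/8094422752175 ≈ 4.1117e-5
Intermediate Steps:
x(L) = 45 - 5*L²
k(I) = -80*I (k(I) = ((45 - 5*(-1)²)*I)*(-2) = ((45 - 5*1)*I)*(-2) = ((45 - 5)*I)*(-2) = (40*I)*(-2) = -80*I)
F = 290548655/332817936 (F = 38568/43977 + 182/(-45408) = 38568*(1/43977) + 182*(-1/45408) = 12856/14659 - 91/22704 = 290548655/332817936 ≈ 0.87300)
1/(F + k(-304)) = 1/(290548655/332817936 - 80*(-304)) = 1/(290548655/332817936 + 24320) = 1/(8094422752175/332817936) = 332817936/8094422752175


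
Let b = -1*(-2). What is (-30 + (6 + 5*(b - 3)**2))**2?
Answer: 361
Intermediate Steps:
b = 2
(-30 + (6 + 5*(b - 3)**2))**2 = (-30 + (6 + 5*(2 - 3)**2))**2 = (-30 + (6 + 5*(-1)**2))**2 = (-30 + (6 + 5*1))**2 = (-30 + (6 + 5))**2 = (-30 + 11)**2 = (-19)**2 = 361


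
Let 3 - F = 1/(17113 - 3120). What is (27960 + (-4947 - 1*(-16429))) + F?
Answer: 551953884/13993 ≈ 39445.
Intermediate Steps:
F = 41978/13993 (F = 3 - 1/(17113 - 3120) = 3 - 1/13993 = 41978/13993 ≈ 2.9999)
(27960 + (-4947 - 1*(-16429))) + F = (27960 + (-4947 - 1*(-16429))) + 41978/13993 = (27960 + (-4947 + 16429)) + 41978/13993 = (27960 + 11482) + 41978/13993 = 39442 + 41978/13993 = 551953884/13993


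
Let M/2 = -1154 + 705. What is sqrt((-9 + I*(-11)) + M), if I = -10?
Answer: I*sqrt(797) ≈ 28.231*I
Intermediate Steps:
M = -898 (M = 2*(-1154 + 705) = 2*(-449) = -898)
sqrt((-9 + I*(-11)) + M) = sqrt((-9 - 10*(-11)) - 898) = sqrt((-9 + 110) - 898) = sqrt(101 - 898) = sqrt(-797) = I*sqrt(797)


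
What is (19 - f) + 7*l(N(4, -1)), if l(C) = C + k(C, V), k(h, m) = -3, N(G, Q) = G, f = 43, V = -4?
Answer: -17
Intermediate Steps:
l(C) = -3 + C (l(C) = C - 3 = -3 + C)
(19 - f) + 7*l(N(4, -1)) = (19 - 1*43) + 7*(-3 + 4) = (19 - 43) + 7*1 = -24 + 7 = -17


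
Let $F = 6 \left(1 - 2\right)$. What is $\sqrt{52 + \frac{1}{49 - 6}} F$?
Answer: $- \frac{6 \sqrt{96191}}{43} \approx -43.276$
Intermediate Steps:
$F = -6$ ($F = 6 \left(-1\right) = -6$)
$\sqrt{52 + \frac{1}{49 - 6}} F = \sqrt{52 + \frac{1}{49 - 6}} \left(-6\right) = \sqrt{52 + \frac{1}{43}} \left(-6\right) = \sqrt{\frac{2237}{43}} \left(-6\right) = \frac{\sqrt{96191}}{43} \left(-6\right) = - \frac{6 \sqrt{96191}}{43}$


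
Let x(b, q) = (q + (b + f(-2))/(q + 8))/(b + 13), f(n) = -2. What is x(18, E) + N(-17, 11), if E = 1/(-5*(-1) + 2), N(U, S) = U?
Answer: -209432/12369 ≈ -16.932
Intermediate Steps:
E = ⅐ (E = 1/(5 + 2) = 1/7 = ⅐ ≈ 0.14286)
x(b, q) = (q + (-2 + b)/(8 + q))/(13 + b) (x(b, q) = (q + (b - 2)/(q + 8))/(b + 13) = (q + (-2 + b)/(8 + q))/(13 + b))
x(18, E) + N(-17, 11) = (-2 + 18 + (⅐)² + 8*(⅐))/(104 + 8*18 + 13*(⅐) + 18*(⅐)) - 17 = (-2 + 18 + 1/49 + 8/7)/(104 + 144 + 13/7 + 18/7) - 17 = (841/49)/(1767/7) - 17 = (7/1767)*(841/49) - 17 = 841/12369 - 17 = -209432/12369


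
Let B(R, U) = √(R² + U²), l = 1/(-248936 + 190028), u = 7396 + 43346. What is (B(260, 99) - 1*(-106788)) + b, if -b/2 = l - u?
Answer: 6134443489/29454 + √77401 ≈ 2.0855e+5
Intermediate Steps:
u = 50742
l = -1/58908 (l = 1/(-58908) = -1/58908 ≈ -1.6976e-5)
b = 2989109737/29454 (b = -2*(-1/58908 - 1*50742) = -2*(-1/58908 - 50742) = -2*(-2989109737/58908) = 2989109737/29454 ≈ 1.0148e+5)
(B(260, 99) - 1*(-106788)) + b = (√(260² + 99²) - 1*(-106788)) + 2989109737/29454 = (√(67600 + 9801) + 106788) + 2989109737/29454 = (√77401 + 106788) + 2989109737/29454 = (106788 + √77401) + 2989109737/29454 = 6134443489/29454 + √77401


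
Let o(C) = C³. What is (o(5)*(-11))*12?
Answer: -16500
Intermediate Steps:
(o(5)*(-11))*12 = (5³*(-11))*12 = (125*(-11))*12 = -1375*12 = -16500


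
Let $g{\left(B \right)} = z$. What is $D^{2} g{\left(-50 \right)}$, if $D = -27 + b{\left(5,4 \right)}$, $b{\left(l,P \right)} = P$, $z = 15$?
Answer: $7935$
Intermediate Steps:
$g{\left(B \right)} = 15$
$D = -23$ ($D = -27 + 4 = -23$)
$D^{2} g{\left(-50 \right)} = \left(-23\right)^{2} \cdot 15 = 529 \cdot 15 = 7935$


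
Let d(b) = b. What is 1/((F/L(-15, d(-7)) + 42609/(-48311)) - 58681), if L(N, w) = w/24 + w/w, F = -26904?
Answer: -821287/79388886256 ≈ -1.0345e-5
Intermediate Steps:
L(N, w) = 1 + w/24 (L(N, w) = w*(1/24) + 1 = w/24 + 1 = 1 + w/24)
1/((F/L(-15, d(-7)) + 42609/(-48311)) - 58681) = 1/((-26904/(1 + (1/24)*(-7)) + 42609/(-48311)) - 58681) = 1/((-26904/(1 - 7/24) + 42609*(-1/48311)) - 58681) = 1/((-26904/17/24 - 42609/48311) - 58681) = 1/((-26904*24/17 - 42609/48311) - 58681) = 1/((-645696/17 - 42609/48311) - 58681) = 1/(-31194943809/821287 - 58681) = 1/(-79388886256/821287) = -821287/79388886256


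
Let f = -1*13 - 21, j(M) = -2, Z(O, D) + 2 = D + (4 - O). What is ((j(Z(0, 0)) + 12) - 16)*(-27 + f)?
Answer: 366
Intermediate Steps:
Z(O, D) = 2 + D - O (Z(O, D) = -2 + (D + (4 - O)) = -2 + (4 + D - O) = 2 + D - O)
f = -34 (f = -13 - 21 = -34)
((j(Z(0, 0)) + 12) - 16)*(-27 + f) = ((-2 + 12) - 16)*(-27 - 34) = (10 - 16)*(-61) = -6*(-61) = 366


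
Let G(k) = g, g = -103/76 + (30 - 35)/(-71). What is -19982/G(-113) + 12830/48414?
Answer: 290012526411/18647459 ≈ 15552.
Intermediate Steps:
g = -6933/5396 (g = -103*1/76 - 5*(-1/71) = -103/76 + 5/71 = -6933/5396 ≈ -1.2848)
G(k) = -6933/5396
-19982/G(-113) + 12830/48414 = -19982/(-6933/5396) + 12830/48414 = -19982*(-5396/6933) + 12830*(1/48414) = 107822872/6933 + 6415/24207 = 290012526411/18647459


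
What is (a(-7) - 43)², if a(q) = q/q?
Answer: 1764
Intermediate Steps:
a(q) = 1
(a(-7) - 43)² = (1 - 43)² = (-42)² = 1764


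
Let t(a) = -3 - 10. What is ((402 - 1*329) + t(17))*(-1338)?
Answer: -80280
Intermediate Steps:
t(a) = -13
((402 - 1*329) + t(17))*(-1338) = ((402 - 1*329) - 13)*(-1338) = ((402 - 329) - 13)*(-1338) = (73 - 13)*(-1338) = 60*(-1338) = -80280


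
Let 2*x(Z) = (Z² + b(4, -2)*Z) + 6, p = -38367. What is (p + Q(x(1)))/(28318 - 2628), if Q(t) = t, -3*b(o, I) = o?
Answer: -46037/30828 ≈ -1.4934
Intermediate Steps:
b(o, I) = -o/3
x(Z) = 3 + Z²/2 - 2*Z/3 (x(Z) = ((Z² + (-⅓*4)*Z) + 6)/2 = ((Z² - 4*Z/3) + 6)/2 = (6 + Z² - 4*Z/3)/2 = 3 + Z²/2 - 2*Z/3)
(p + Q(x(1)))/(28318 - 2628) = (-38367 + (3 + (½)*1² - ⅔*1))/(28318 - 2628) = (-38367 + (3 + (½)*1 - ⅔))/25690 = (-38367 + (3 + ½ - ⅔))*(1/25690) = (-38367 + 17/6)*(1/25690) = -230185/6*1/25690 = -46037/30828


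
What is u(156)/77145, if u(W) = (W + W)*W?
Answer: 16224/25715 ≈ 0.63092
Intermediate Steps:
u(W) = 2*W² (u(W) = (2*W)*W = 2*W²)
u(156)/77145 = (2*156²)/77145 = (2*24336)*(1/77145) = 48672*(1/77145) = 16224/25715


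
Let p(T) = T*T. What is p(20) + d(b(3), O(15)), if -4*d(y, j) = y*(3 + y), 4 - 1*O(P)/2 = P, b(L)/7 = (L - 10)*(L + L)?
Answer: -41977/2 ≈ -20989.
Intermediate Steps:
b(L) = 14*L*(-10 + L) (b(L) = 7*((L - 10)*(L + L)) = 7*((-10 + L)*(2*L)) = 7*(2*L*(-10 + L)) = 14*L*(-10 + L))
p(T) = T²
O(P) = 8 - 2*P
d(y, j) = -y*(3 + y)/4
p(20) + d(b(3), O(15)) = 20² - 14*3*(-10 + 3)*(3 + 14*3*(-10 + 3))/4 = 400 - 14*3*(-7)*(3 + 14*3*(-7))/4 = 400 - ¼*(-294)*(3 - 294) = 400 - ¼*(-294)*(-291) = 400 - 42777/2 = -41977/2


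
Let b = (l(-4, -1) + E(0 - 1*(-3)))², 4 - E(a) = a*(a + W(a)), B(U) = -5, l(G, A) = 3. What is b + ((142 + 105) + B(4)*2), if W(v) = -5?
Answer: 406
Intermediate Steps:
E(a) = 4 - a*(-5 + a) (E(a) = 4 - a*(a - 5) = 4 - a*(-5 + a))
b = 169 (b = (3 + (4 - (0 - 1*(-3))² + 5*(0 - 1*(-3))))² = (3 + (4 - (0 + 3)² + 5*(0 + 3)))² = (3 + (4 - 1*3² + 5*3))² = (3 + (4 - 1*9 + 15))² = (3 + (4 - 9 + 15))² = (3 + 10)² = 13² = 169)
b + ((142 + 105) + B(4)*2) = 169 + ((142 + 105) - 5*2) = 169 + (247 - 10) = 169 + 237 = 406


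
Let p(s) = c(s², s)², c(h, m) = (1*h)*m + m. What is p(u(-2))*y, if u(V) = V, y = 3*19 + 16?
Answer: 7300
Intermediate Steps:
y = 73 (y = 57 + 16 = 73)
c(h, m) = m + h*m (c(h, m) = h*m + m = m + h*m)
p(s) = s²*(1 + s²)² (p(s) = (s*(1 + s²))² = s²*(1 + s²)²)
p(u(-2))*y = ((-2)²*(1 + (-2)²)²)*73 = (4*(1 + 4)²)*73 = (4*5²)*73 = (4*25)*73 = 100*73 = 7300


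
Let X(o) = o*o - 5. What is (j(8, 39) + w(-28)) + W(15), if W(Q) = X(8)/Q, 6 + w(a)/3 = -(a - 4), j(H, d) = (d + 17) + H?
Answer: 2189/15 ≈ 145.93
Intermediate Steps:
X(o) = -5 + o² (X(o) = o² - 5 = -5 + o²)
j(H, d) = 17 + H + d (j(H, d) = (17 + d) + H = 17 + H + d)
w(a) = -6 - 3*a (w(a) = -18 + 3*(-(a - 4)) = -18 + 3*(-(-4 + a)) = -18 + 3*(4 - a) = -18 + (12 - 3*a) = -6 - 3*a)
W(Q) = 59/Q (W(Q) = (-5 + 8²)/Q = (-5 + 64)/Q = 59/Q)
(j(8, 39) + w(-28)) + W(15) = ((17 + 8 + 39) + (-6 - 3*(-28))) + 59/15 = (64 + (-6 + 84)) + 59*(1/15) = (64 + 78) + 59/15 = 142 + 59/15 = 2189/15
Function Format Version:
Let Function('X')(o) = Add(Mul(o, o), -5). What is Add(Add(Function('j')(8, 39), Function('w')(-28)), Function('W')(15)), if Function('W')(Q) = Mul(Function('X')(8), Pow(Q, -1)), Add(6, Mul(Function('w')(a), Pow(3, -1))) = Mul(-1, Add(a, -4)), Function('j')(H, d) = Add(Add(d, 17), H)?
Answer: Rational(2189, 15) ≈ 145.93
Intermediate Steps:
Function('X')(o) = Add(-5, Pow(o, 2)) (Function('X')(o) = Add(Pow(o, 2), -5) = Add(-5, Pow(o, 2)))
Function('j')(H, d) = Add(17, H, d) (Function('j')(H, d) = Add(Add(17, d), H) = Add(17, H, d))
Function('w')(a) = Add(-6, Mul(-3, a)) (Function('w')(a) = Add(-18, Mul(3, Mul(-1, Add(a, -4)))) = Add(-18, Mul(3, Mul(-1, Add(-4, a)))) = Add(-18, Mul(3, Add(4, Mul(-1, a)))) = Add(-18, Add(12, Mul(-3, a))) = Add(-6, Mul(-3, a)))
Function('W')(Q) = Mul(59, Pow(Q, -1)) (Function('W')(Q) = Mul(Add(-5, Pow(8, 2)), Pow(Q, -1)) = Mul(Add(-5, 64), Pow(Q, -1)) = Mul(59, Pow(Q, -1)))
Add(Add(Function('j')(8, 39), Function('w')(-28)), Function('W')(15)) = Add(Add(Add(17, 8, 39), Add(-6, Mul(-3, -28))), Mul(59, Pow(15, -1))) = Add(Add(64, Add(-6, 84)), Mul(59, Rational(1, 15))) = Add(Add(64, 78), Rational(59, 15)) = Add(142, Rational(59, 15)) = Rational(2189, 15)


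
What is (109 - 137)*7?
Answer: -196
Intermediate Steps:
(109 - 137)*7 = -28*7 = -196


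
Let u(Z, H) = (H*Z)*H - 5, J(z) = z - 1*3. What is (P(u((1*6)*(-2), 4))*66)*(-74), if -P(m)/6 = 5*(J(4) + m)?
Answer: -28717920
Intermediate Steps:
J(z) = -3 + z (J(z) = z - 3 = -3 + z)
u(Z, H) = -5 + Z*H² (u(Z, H) = Z*H² - 5 = -5 + Z*H²)
P(m) = -30 - 30*m (P(m) = -30*((-3 + 4) + m) = -30*(1 + m) = -6*(5 + 5*m) = -30 - 30*m)
(P(u((1*6)*(-2), 4))*66)*(-74) = ((-30 - 30*(-5 + ((1*6)*(-2))*4²))*66)*(-74) = ((-30 - 30*(-5 + (6*(-2))*16))*66)*(-74) = ((-30 - 30*(-5 - 12*16))*66)*(-74) = ((-30 - 30*(-5 - 192))*66)*(-74) = ((-30 - 30*(-197))*66)*(-74) = ((-30 + 5910)*66)*(-74) = (5880*66)*(-74) = 388080*(-74) = -28717920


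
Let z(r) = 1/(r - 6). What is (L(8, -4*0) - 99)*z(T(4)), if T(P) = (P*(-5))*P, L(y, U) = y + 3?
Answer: 44/43 ≈ 1.0233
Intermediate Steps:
L(y, U) = 3 + y
T(P) = -5*P² (T(P) = (-5*P)*P = -5*P²)
z(r) = 1/(-6 + r)
(L(8, -4*0) - 99)*z(T(4)) = ((3 + 8) - 99)/(-6 - 5*4²) = (11 - 99)/(-6 - 5*16) = -88/(-6 - 80) = -88/(-86) = -88*(-1/86) = 44/43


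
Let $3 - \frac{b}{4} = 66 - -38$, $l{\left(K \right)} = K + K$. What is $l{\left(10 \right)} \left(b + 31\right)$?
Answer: $-7460$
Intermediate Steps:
$l{\left(K \right)} = 2 K$
$b = -404$ ($b = 12 - 4 \left(66 - -38\right) = 12 - 4 \left(66 + 38\right) = 12 - 416 = -404$)
$l{\left(10 \right)} \left(b + 31\right) = 2 \cdot 10 \left(-404 + 31\right) = 20 \left(-373\right) = -7460$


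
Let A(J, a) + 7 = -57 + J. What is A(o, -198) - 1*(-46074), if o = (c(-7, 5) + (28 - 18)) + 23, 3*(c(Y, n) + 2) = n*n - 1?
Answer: 46049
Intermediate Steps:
c(Y, n) = -7/3 + n²/3 (c(Y, n) = -2 + (n*n - 1)/3 = -2 + (n² - 1)/3 = -2 + (-1 + n²)/3 = -2 + (-⅓ + n²/3) = -7/3 + n²/3)
o = 39 (o = ((-7/3 + (⅓)*5²) + (28 - 18)) + 23 = ((-7/3 + (⅓)*25) + 10) + 23 = ((-7/3 + 25/3) + 10) + 23 = (6 + 10) + 23 = 16 + 23 = 39)
A(J, a) = -64 + J (A(J, a) = -7 + (-57 + J) = -64 + J)
A(o, -198) - 1*(-46074) = (-64 + 39) - 1*(-46074) = -25 + 46074 = 46049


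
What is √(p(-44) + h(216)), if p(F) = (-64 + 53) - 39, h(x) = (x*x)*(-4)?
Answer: I*√186674 ≈ 432.06*I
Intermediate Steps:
h(x) = -4*x² (h(x) = x²*(-4) = -4*x²)
p(F) = -50 (p(F) = -11 - 39 = -50)
√(p(-44) + h(216)) = √(-50 - 4*216²) = √(-50 - 4*46656) = √(-50 - 186624) = √(-186674) = I*√186674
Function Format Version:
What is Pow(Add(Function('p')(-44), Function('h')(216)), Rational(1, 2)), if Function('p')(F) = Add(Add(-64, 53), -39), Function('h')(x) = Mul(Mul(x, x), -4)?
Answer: Mul(I, Pow(186674, Rational(1, 2))) ≈ Mul(432.06, I)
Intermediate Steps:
Function('h')(x) = Mul(-4, Pow(x, 2)) (Function('h')(x) = Mul(Pow(x, 2), -4) = Mul(-4, Pow(x, 2)))
Function('p')(F) = -50 (Function('p')(F) = Add(-11, -39) = -50)
Pow(Add(Function('p')(-44), Function('h')(216)), Rational(1, 2)) = Pow(Add(-50, Mul(-4, Pow(216, 2))), Rational(1, 2)) = Pow(Add(-50, Mul(-4, 46656)), Rational(1, 2)) = Pow(Add(-50, -186624), Rational(1, 2)) = Pow(-186674, Rational(1, 2)) = Mul(I, Pow(186674, Rational(1, 2)))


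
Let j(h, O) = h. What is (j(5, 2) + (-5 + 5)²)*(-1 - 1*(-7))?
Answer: 30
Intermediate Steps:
(j(5, 2) + (-5 + 5)²)*(-1 - 1*(-7)) = (5 + (-5 + 5)²)*(-1 - 1*(-7)) = (5 + 0²)*(-1 + 7) = (5 + 0)*6 = 5*6 = 30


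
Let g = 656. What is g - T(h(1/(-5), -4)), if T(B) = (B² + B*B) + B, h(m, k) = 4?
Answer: 620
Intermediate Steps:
T(B) = B + 2*B² (T(B) = (B² + B²) + B = 2*B² + B = B + 2*B²)
g - T(h(1/(-5), -4)) = 656 - 4*(1 + 2*4) = 656 - 4*(1 + 8) = 656 - 4*9 = 656 - 1*36 = 656 - 36 = 620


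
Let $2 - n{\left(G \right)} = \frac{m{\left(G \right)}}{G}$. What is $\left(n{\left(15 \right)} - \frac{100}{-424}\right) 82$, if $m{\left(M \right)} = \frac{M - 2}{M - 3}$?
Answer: $\frac{846281}{4770} \approx 177.42$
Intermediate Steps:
$m{\left(M \right)} = \frac{-2 + M}{-3 + M}$
$n{\left(G \right)} = 2 - \frac{-2 + G}{G \left(-3 + G\right)}$ ($n{\left(G \right)} = 2 - \frac{\frac{1}{-3 + G} \left(-2 + G\right)}{G} = 2 - \frac{-2 + G}{G \left(-3 + G\right)}$)
$\left(n{\left(15 \right)} - \frac{100}{-424}\right) 82 = \left(\frac{2 - 15 + 2 \cdot 15 \left(-3 + 15\right)}{15 \left(-3 + 15\right)} - \frac{100}{-424}\right) 82 = \left(\frac{2 - 15 + 2 \cdot 15 \cdot 12}{15 \cdot 12} - - \frac{25}{106}\right) 82 = \left(\frac{1}{15} \cdot \frac{1}{12} \left(2 - 15 + 360\right) + \frac{25}{106}\right) 82 = \left(\frac{1}{15} \cdot \frac{1}{12} \cdot 347 + \frac{25}{106}\right) 82 = \left(\frac{347}{180} + \frac{25}{106}\right) 82 = \frac{20641}{9540} \cdot 82 = \frac{846281}{4770}$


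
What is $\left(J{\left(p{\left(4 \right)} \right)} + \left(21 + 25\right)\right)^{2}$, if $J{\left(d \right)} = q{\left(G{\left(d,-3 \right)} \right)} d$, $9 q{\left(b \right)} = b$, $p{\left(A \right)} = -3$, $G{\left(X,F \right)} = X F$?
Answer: $1849$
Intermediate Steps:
$G{\left(X,F \right)} = F X$
$q{\left(b \right)} = \frac{b}{9}$
$J{\left(d \right)} = - \frac{d^{2}}{3}$ ($J{\left(d \right)} = \frac{\left(-3\right) d}{9} d = - \frac{d}{3} d = - \frac{d^{2}}{3}$)
$\left(J{\left(p{\left(4 \right)} \right)} + \left(21 + 25\right)\right)^{2} = \left(- \frac{\left(-3\right)^{2}}{3} + \left(21 + 25\right)\right)^{2} = \left(\left(- \frac{1}{3}\right) 9 + 46\right)^{2} = \left(-3 + 46\right)^{2} = 43^{2} = 1849$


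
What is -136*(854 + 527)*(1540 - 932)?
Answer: -114192128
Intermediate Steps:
-136*(854 + 527)*(1540 - 932) = -187816*608 = -136*839648 = -114192128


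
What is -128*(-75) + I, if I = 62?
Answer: 9662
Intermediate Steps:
-128*(-75) + I = -128*(-75) + 62 = 9600 + 62 = 9662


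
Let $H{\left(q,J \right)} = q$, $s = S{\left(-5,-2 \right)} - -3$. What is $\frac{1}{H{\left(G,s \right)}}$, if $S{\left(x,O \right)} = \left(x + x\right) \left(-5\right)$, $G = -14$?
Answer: $- \frac{1}{14} \approx -0.071429$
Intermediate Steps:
$S{\left(x,O \right)} = - 10 x$ ($S{\left(x,O \right)} = 2 x \left(-5\right) = - 10 x$)
$s = 53$ ($s = \left(-10\right) \left(-5\right) - -3 = 50 + 3 = 53$)
$\frac{1}{H{\left(G,s \right)}} = \frac{1}{-14} = - \frac{1}{14}$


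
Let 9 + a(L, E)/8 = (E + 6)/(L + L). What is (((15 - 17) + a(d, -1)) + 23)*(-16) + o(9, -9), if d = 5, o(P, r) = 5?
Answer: 757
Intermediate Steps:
a(L, E) = -72 + 4*(6 + E)/L (a(L, E) = -72 + 8*((E + 6)/(L + L)) = -72 + 8*((6 + E)/((2*L))) = -72 + 8*((6 + E)*(1/(2*L))) = -72 + 8*((6 + E)/(2*L)) = -72 + 4*(6 + E)/L)
(((15 - 17) + a(d, -1)) + 23)*(-16) + o(9, -9) = (((15 - 17) + 4*(6 - 1 - 18*5)/5) + 23)*(-16) + 5 = ((-2 + 4*(⅕)*(6 - 1 - 90)) + 23)*(-16) + 5 = ((-2 + 4*(⅕)*(-85)) + 23)*(-16) + 5 = ((-2 - 68) + 23)*(-16) + 5 = (-70 + 23)*(-16) + 5 = -47*(-16) + 5 = 752 + 5 = 757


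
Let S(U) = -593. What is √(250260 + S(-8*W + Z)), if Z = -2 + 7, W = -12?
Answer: √249667 ≈ 499.67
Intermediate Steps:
Z = 5
√(250260 + S(-8*W + Z)) = √(250260 - 593) = √249667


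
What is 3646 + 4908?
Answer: 8554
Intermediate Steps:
3646 + 4908 = 8554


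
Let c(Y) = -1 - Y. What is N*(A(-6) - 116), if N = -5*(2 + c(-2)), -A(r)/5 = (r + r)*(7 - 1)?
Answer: -3660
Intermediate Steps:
A(r) = -60*r (A(r) = -5*(r + r)*(7 - 1) = -5*2*r*6 = -60*r)
N = -15 (N = -5*(2 + (-1 - 1*(-2))) = -5*(2 + (-1 + 2)) = -5*(2 + 1) = -5*3 = -15)
N*(A(-6) - 116) = -15*(-60*(-6) - 116) = -15*(360 - 116) = -15*244 = -3660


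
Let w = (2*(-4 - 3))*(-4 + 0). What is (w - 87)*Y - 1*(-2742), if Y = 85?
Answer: 107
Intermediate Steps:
w = 56 (w = (2*(-7))*(-4) = -14*(-4) = 56)
(w - 87)*Y - 1*(-2742) = (56 - 87)*85 - 1*(-2742) = -31*85 + 2742 = -2635 + 2742 = 107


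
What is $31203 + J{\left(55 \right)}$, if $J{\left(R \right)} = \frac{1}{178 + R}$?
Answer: $\frac{7270300}{233} \approx 31203.0$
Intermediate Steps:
$31203 + J{\left(55 \right)} = 31203 + \frac{1}{178 + 55} = 31203 + \frac{1}{233} = \frac{7270300}{233}$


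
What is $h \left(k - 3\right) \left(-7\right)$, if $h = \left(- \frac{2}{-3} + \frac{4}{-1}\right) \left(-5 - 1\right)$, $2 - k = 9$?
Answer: $1400$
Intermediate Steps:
$k = -7$ ($k = 2 - 9 = -7$)
$h = 20$ ($h = \left(\left(-2\right) \left(- \frac{1}{3}\right) + 4 \left(-1\right)\right) \left(-6\right) = \left(\frac{2}{3} - 4\right) \left(-6\right) = \left(- \frac{10}{3}\right) \left(-6\right) = 20$)
$h \left(k - 3\right) \left(-7\right) = 20 \left(-7 - 3\right) \left(-7\right) = 20 \left(-10\right) \left(-7\right) = \left(-200\right) \left(-7\right) = 1400$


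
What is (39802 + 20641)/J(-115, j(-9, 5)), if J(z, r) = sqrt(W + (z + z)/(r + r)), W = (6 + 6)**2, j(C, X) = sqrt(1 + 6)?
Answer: 60443*sqrt(7)/sqrt(1008 - 115*sqrt(7)) ≈ 6028.2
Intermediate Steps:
j(C, X) = sqrt(7)
W = 144 (W = 12**2 = 144)
J(z, r) = sqrt(144 + z/r) (J(z, r) = sqrt(144 + (z + z)/(r + r)) = sqrt(144 + (2*z)/((2*r))) = sqrt(144 + (2*z)*(1/(2*r))) = sqrt(144 + z/r))
(39802 + 20641)/J(-115, j(-9, 5)) = (39802 + 20641)/(sqrt(144 - 115*sqrt(7)/7)) = 60443/(sqrt(144 - 115*sqrt(7)/7)) = 60443/sqrt(144 - 115*sqrt(7)/7)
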